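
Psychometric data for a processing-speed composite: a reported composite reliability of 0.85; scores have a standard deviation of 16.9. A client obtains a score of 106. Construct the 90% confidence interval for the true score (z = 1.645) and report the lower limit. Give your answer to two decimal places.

95.23

The standard error of measurement is 16.9000*√(1 − 0.8500) ≈ 16.9000*0.3873 ≈ 6.5453.
1.645 * SEM ≈ 10.7671
Lower limit = 106 − 10.7671 ≈ 95.2329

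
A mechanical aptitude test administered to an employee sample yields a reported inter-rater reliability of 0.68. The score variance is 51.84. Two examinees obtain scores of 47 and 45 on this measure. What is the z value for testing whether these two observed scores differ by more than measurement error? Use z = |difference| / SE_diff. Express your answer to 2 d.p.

0.35

SD = √51.84 = 7.200
SEM = 7.200×√(1 − 0.680) ≈ 4.073
SE_diff = √2 × SEM ≈ 5.760
z = 2 / 5.760 ≈ 0.347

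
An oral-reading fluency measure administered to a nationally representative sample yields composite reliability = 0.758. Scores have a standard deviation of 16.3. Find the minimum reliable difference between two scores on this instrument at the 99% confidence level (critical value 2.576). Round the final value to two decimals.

The standard error of measurement is 16.300*√(1 − 0.758) ≃ 16.300*0.492 ≃ 8.019.
Standard error of the difference = 8.019·√2 ≃ 11.340
Smallest detectable difference = 2.576*11.340 ≃ 29.212

29.21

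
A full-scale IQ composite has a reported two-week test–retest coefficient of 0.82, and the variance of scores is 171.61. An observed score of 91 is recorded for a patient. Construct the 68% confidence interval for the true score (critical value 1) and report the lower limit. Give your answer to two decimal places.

85.44

SD = √171.61 = 13.100
The standard error of measurement is 13.100*√(1 − 0.820) ≃ 13.100*0.424 ≃ 5.558.
Half-width = 1*5.558 ≃ 5.558
Lower limit = 91 − 5.558 ≃ 85.442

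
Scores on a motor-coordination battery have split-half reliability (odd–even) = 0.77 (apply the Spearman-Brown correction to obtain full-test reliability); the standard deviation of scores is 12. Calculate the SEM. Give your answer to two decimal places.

4.33

r_full = 2·0.77 / (1 + 0.77) ≃ 0.87006
The standard error of measurement is 12.00000·√(1 − 0.87006) ≃ 12.00000·0.36048 ≃ 4.32572.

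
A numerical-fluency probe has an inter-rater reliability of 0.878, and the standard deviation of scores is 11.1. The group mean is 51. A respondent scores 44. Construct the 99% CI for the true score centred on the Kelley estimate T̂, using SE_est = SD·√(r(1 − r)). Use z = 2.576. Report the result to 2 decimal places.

Estimated true score = 0.878·44 + (1 − 0.878)·51 ≃ 44.854
SE_est = SD · √(r(1 − r)) = 11.100 · √0.107 ≃ 11.100 · 0.327 ≃ 3.633
99% CI: 44.854 ± 9.358 ≃ (35.496, 54.212)

[35.50, 54.21]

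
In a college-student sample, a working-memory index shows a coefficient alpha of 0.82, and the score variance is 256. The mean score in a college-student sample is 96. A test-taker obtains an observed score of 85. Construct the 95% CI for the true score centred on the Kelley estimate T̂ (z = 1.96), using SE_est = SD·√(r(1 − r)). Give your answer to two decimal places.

σ = 256^(1/2) = 16.000
T̂ = r·X + (1 − r)·M = 0.820*85 + 0.180*96 = 69.700 + 17.280 ≃ 86.980
SE_est = 16.000*√(0.820*0.180) ≃ 6.147
95% CI: 86.980 ± 12.048 ≃ (74.932, 99.028)

[74.93, 99.03]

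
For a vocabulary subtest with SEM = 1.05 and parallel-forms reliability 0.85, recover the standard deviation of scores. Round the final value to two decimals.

2.71

SD = SEM / √(1 − r) = 1.05 / √0.150 ≃ 1.05 / 0.387 ≃ 2.711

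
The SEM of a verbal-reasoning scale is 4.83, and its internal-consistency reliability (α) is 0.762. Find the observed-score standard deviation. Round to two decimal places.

9.90

SD = SEM / √(1 − r) = 4.83 / √0.2380 ≈ 4.83 / 0.4879 ≈ 9.9005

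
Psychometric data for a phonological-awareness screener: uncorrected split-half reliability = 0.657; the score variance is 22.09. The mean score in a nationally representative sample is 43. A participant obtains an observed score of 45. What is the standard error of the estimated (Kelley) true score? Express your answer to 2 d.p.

SD = √22.09 ≈ 4.7000
Full-length reliability (Spearman-Brown) = 2(0.657)/(1+0.657) ≈ 0.7930
SE_est = SD · √(r(1 − r)) = 4.7000 · √0.1642 ≈ 4.7000 · 0.4052 ≈ 1.9042

1.90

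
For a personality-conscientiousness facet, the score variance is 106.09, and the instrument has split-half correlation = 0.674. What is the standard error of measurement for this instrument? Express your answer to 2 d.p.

σ = 106.09^(1/2) = 10.300
r_full = 2·0.674 / (1 + 0.674) ≈ 0.805
SEM = 10.300 · √(1 − 0.805) = 10.300 · √0.195 ≈ 10.300 · 0.441 ≈ 4.545

4.55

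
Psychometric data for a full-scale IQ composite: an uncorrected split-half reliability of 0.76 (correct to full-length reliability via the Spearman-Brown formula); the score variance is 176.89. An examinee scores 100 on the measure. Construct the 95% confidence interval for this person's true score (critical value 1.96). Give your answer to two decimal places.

[90.37, 109.63]

SD = √176.89 = 13.3000
Full-length reliability (Spearman-Brown) = 2(0.76)/(1+0.76) ≃ 0.8636
The standard error of measurement is 13.3000×√(1 − 0.8636) ≃ 13.3000×0.3693 ≃ 4.9114.
Half-width = 1.96×4.9114 ≃ 9.6262
Interval: (90.3738, 109.6262)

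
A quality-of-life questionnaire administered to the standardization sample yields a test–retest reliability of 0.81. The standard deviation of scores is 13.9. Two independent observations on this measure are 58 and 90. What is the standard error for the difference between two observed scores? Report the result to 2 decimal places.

SEM = 13.900*√(1 − 0.810) ≈ 6.059
Standard error of the difference = 6.059·√2 ≈ 8.569

8.57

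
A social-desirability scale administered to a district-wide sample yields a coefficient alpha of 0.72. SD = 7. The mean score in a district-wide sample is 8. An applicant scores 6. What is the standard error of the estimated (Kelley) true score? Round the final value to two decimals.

SE_est = SD × √(r(1 − r)) = 7.0000 × √0.2016 ≈ 7.0000 × 0.4490 ≈ 3.1430

3.14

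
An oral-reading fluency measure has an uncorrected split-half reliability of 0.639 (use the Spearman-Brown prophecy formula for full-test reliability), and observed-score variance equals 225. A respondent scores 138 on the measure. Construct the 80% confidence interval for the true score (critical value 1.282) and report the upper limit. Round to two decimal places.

147.02

SD = √225 = 15.00000
r_full = 2·0.639 / (1 + 0.639) ≈ 0.77974
SEM = 15.00000×√(1 − 0.77974) ≈ 7.03972
Half-width = 1.282×7.03972 ≈ 9.02492
Upper limit = 138 + 9.02492 ≈ 147.02492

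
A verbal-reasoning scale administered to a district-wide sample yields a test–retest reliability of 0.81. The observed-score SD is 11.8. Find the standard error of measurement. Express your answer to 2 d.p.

5.14

SEM = 11.8000 × √(1 − 0.8100) = 11.8000 × √0.1900 ≈ 11.8000 × 0.4359 ≈ 5.1435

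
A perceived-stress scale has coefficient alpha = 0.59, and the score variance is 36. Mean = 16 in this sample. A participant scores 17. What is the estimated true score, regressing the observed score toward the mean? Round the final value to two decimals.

16.59

T̂ = r·X + (1 − r)·M = 0.59000·17 + 0.41000·16 = 10.03000 + 6.56000 ≈ 16.59000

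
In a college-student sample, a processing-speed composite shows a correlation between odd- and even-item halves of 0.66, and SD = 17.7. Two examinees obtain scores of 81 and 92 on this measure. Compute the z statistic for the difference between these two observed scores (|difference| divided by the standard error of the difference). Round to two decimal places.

0.97

Spearman-Brown: r = 2(0.66) / (1 + 0.66) = 1.320 / 1.660 ≈ 0.795
SEM = 17.700·√(1 − 0.795) ≈ 8.010
SE_diff = SEM · √2 ≈ 8.010 · 1.414 ≈ 11.329
z = 11 / 11.329 ≈ 0.971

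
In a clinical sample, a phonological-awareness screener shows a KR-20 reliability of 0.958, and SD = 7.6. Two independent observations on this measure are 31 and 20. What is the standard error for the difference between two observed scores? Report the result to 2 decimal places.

SEM = 7.60000·√(1 − 0.95800) ≈ 1.55754
SE_diff = SEM · √2 ≈ 1.55754 · 1.41421 ≈ 2.20269

2.20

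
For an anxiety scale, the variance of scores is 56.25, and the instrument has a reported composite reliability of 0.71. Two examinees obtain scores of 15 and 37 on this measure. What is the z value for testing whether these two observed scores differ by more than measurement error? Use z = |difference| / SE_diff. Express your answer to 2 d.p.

σ = 56.25^(1/2) = 7.5000
The standard error of measurement is 7.5000*√(1 − 0.7100) ≈ 7.5000*0.5385 ≈ 4.0389.
SE_diff = √2 * SEM ≈ 5.7118
z = |15 − 37| / 5.7118 = 22 / 5.7118 ≈ 3.8517

3.85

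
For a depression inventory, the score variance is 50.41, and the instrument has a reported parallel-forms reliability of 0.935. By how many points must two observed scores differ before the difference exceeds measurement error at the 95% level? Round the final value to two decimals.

5.02

SD = √50.41 ≈ 7.10000
The standard error of measurement is 7.10000×√(1 − 0.93500) ≈ 7.10000×0.25495 ≈ 1.81015.
SE_diff = √2 × SEM ≈ 2.55994
Minimum reliable difference = 1.96 × SE_diff ≈ 1.96 × 2.55994 ≈ 5.01749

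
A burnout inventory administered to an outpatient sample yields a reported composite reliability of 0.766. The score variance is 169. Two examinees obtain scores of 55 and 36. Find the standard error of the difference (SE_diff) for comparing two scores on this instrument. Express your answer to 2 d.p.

SD = √169 = 13.00000
SEM = 13.00000 · √(1 − 0.76600) = 13.00000 · √0.23400 ≈ 13.00000 · 0.48374 ≈ 6.28856
SE_diff = SEM · √2 ≈ 6.28856 · 1.41421 ≈ 8.89337

8.89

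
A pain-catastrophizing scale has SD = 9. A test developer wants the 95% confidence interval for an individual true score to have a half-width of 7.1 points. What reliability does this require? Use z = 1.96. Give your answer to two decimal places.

SEM needed = half-width / z = 7.1/1.96 ≈ 3.6224
r = 1 − (3.6224/9)² ≈ 1 − 0.1620 ≈ 0.8380

0.84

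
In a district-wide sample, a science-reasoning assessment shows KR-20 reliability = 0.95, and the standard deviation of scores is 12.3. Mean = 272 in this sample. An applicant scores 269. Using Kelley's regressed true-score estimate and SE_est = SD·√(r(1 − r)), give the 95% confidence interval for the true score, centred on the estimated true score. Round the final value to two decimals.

Estimated true score = 0.9500·269 + (1 − 0.9500)·272 ≃ 269.1500
SE_est = 12.3000·√[r(1 − r)] ≃ 2.6807
95% CI: 269.1500 ± 5.2542 ≃ (263.8958, 274.4042)

[263.90, 274.40]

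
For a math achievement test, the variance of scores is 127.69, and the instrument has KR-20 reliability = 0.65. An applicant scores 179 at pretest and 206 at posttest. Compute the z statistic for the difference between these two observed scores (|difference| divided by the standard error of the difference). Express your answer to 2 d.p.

SD = √127.69 ≈ 11.300
SEM = 11.300 × √(1 − 0.650) = 11.300 × √0.350 ≈ 11.300 × 0.592 ≈ 6.685
SE_diff = √2 × SEM ≈ 9.454
z = 27 / 9.454 ≈ 2.856

2.86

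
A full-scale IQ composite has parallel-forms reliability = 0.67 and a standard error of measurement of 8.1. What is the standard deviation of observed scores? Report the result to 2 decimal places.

14.10

SD = SEM / √(1 − r) = 8.1 / √0.330 ≈ 8.1 / 0.574 ≈ 14.100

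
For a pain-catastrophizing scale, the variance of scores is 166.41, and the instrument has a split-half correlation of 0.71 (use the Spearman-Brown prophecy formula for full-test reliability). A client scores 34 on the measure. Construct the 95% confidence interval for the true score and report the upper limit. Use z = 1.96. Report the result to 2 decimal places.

44.41

σ = 166.41^(1/2) = 12.9000
Full-length reliability (Spearman-Brown) = 2(0.71)/(1+0.71) ≈ 0.8304
SEM = 12.9000 * √(1 − 0.8304) = 12.9000 * √0.1696 ≈ 12.9000 * 0.4118 ≈ 5.3124
Margin = 1.96 * 5.3124 ≈ 10.4123
Upper limit = 34 + 10.4123 ≈ 44.4123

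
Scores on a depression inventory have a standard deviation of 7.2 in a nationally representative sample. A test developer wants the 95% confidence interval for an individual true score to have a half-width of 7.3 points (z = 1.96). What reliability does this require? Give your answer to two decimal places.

SEM needed = half-width / z = 7.3/1.96 ≈ 3.724
r = 1 − (3.724/7.2)² ≈ 1 − 0.268 ≈ 0.732

0.73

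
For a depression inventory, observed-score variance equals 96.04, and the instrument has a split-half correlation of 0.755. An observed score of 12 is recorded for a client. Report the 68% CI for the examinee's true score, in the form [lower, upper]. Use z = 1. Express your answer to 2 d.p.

SD = √96.04 = 9.80000
r_full = 2·0.755 / (1 + 0.755) ≈ 0.86040
SEM = 9.80000 · √(1 − 0.86040) = 9.80000 · √0.13960 ≈ 9.80000 · 0.37363 ≈ 3.66160
Margin = 1 · 3.66160 ≈ 3.66160
CI = 12 ± 3.66160 → [8.33840, 15.66160]

[8.34, 15.66]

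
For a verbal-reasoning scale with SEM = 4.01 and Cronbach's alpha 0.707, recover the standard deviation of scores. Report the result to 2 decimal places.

7.41

SD = 4.01 / √(1 − 0.707) ≈ 7.408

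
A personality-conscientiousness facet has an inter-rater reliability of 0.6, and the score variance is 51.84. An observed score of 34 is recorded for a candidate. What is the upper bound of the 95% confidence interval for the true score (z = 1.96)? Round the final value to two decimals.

42.93

σ = 51.84^(1/2) = 7.20000
SEM = 7.20000 * √(1 − 0.60000) = 7.20000 * √0.40000 ≈ 7.20000 * 0.63246 ≈ 4.55368
1.96 * SEM ≈ 8.92521
Upper limit = 34 + 8.92521 ≈ 42.92521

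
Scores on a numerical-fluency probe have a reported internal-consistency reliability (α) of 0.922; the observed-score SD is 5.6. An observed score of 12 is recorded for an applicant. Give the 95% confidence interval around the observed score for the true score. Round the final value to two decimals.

[8.93, 15.07]

SEM = 5.6000 * √(1 − 0.9220) = 5.6000 * √0.0780 ≈ 5.6000 * 0.2793 ≈ 1.5640
Margin = 1.96 * 1.5640 ≈ 3.0654
Interval: (8.9346, 15.0654)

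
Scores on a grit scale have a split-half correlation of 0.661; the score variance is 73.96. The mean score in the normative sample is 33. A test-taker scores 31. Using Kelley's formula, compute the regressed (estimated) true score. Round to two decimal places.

Full-length reliability (Spearman-Brown) = 2(0.661)/(1+0.661) ≈ 0.79591
T̂ = 0.79591(31) + 0.20409(33) ≈ 31.40819

31.41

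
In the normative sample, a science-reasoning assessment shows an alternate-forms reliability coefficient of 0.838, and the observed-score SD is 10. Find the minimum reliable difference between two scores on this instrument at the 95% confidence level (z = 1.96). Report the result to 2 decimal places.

The standard error of measurement is 10.0000·√(1 − 0.8380) ≃ 10.0000·0.4025 ≃ 4.0249.
SE_diff = √2 · SEM ≃ 5.6921
Smallest detectable difference = 1.96·5.6921 ≃ 11.1565

11.16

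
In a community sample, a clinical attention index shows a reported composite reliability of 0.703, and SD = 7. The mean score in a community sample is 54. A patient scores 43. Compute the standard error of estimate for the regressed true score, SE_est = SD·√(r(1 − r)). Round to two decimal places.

SE_est = SD × √(r(1 − r)) = 7.00000 × √0.20879 ≈ 7.00000 × 0.45694 ≈ 3.19856

3.20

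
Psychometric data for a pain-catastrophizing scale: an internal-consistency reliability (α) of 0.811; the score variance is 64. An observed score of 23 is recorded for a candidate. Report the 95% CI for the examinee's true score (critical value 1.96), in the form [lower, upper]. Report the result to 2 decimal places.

SD = √64 ≈ 8.00000
SEM = 8.00000×√(1 − 0.81100) ≈ 3.47793
Margin = 1.96 × 3.47793 ≈ 6.81674
CI = 23 ± 6.81674 → [16.18326, 29.81674]

[16.18, 29.82]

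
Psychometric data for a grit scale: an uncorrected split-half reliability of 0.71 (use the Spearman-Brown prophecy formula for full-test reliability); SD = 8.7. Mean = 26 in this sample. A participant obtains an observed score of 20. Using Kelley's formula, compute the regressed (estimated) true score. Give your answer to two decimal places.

Spearman-Brown: r = 2(0.71) / (1 + 0.71) = 1.420 / 1.710 ≈ 0.830
T̂ = 0.830(20) + 0.170(26) ≈ 21.018

21.02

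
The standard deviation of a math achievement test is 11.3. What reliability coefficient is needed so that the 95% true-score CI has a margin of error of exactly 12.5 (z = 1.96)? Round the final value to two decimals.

0.68

Required SEM = 12.5 / 1.96 ≈ 6.37755
Required reliability = 1 − (SEM/SD)² = 1 − 0.31853 ≈ 0.68147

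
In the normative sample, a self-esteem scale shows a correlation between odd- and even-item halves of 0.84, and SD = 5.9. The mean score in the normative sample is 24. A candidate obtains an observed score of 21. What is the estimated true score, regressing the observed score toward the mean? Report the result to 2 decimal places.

21.26

Full-length reliability (Spearman-Brown) = 2(0.84)/(1+0.84) ≈ 0.913
T̂ = 0.913(21) + 0.087(24) ≈ 21.261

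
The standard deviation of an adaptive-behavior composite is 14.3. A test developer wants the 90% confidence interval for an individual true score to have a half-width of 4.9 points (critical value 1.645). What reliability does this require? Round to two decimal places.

Required SEM = 4.9 / 1.645 ≈ 2.97872
r = 1 − (2.97872/14.3)² ≈ 1 − 0.04339 ≈ 0.95661

0.96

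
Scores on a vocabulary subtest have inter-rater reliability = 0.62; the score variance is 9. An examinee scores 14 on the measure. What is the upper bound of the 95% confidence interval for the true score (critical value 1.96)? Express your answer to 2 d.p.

17.62

SD = √9 = 3.0000
SEM = 3.0000 × √(1 − 0.6200) = 3.0000 × √0.3800 ≈ 3.0000 × 0.6164 ≈ 1.8493
Margin = 1.96 × 1.8493 ≈ 3.6247
Upper bound: 14 + 3.6247 = 17.6247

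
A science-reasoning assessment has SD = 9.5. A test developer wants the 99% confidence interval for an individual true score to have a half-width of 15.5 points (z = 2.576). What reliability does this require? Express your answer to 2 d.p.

0.60

SEM needed = half-width / z = 15.5/2.576 ≈ 6.017
r = 1 − (6.017/9.5)² ≈ 1 − 0.401 ≈ 0.599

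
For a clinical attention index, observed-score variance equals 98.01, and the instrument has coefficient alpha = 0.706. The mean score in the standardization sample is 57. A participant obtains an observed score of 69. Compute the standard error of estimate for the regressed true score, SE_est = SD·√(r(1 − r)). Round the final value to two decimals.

4.51

σ = 98.01^(1/2) = 9.900
SE_est = SD × √(r(1 − r)) = 9.900 × √0.208 ≈ 9.900 × 0.456 ≈ 4.510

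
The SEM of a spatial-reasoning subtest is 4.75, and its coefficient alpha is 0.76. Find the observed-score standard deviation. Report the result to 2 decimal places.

9.70

σ = SEM·(1 − r)^(−1/2) ≈ 4.75·2.041 ≈ 9.696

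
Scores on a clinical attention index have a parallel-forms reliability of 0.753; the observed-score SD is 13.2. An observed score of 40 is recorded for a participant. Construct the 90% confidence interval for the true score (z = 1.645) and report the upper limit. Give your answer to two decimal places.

50.79

SEM = 13.2000 · √(1 − 0.7530) = 13.2000 · √0.2470 ≈ 13.2000 · 0.4970 ≈ 6.5603
1.645 · SEM ≈ 10.7917
Upper limit = 40 + 10.7917 ≈ 50.7917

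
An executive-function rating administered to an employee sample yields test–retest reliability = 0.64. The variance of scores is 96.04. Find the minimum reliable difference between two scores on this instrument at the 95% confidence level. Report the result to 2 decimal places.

SD = √96.04 = 9.800
SEM = 9.800 × √(1 − 0.640) = 9.800 × √0.360 ≃ 9.800 × 0.600 ≃ 5.880
SE_diff = √2 × SEM ≃ 8.316
Smallest detectable difference = 1.96×8.316 ≃ 16.299

16.30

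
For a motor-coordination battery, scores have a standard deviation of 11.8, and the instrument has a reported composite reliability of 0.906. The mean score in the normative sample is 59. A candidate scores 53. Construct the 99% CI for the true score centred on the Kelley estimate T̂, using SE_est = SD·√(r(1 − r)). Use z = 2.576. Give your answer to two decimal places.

[44.69, 62.43]

Estimated true score = 0.9060×53 + (1 − 0.9060)×59 ≃ 53.5640
SE_est = 11.8000·√[r(1 − r)] ≃ 3.4436
CI = 53.5640 ± 2.576 × 3.4436 → [44.6933, 62.4347]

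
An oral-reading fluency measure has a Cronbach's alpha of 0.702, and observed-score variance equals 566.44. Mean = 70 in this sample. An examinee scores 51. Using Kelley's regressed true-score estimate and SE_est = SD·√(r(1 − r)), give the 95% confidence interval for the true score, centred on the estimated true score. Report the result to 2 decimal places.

[35.33, 78.00]

σ = 566.44^(1/2) = 23.800
T̂ = 0.702(51) + 0.298(70) ≈ 56.662
SE_est = SD * √(r(1 − r)) = 23.800 * √0.209 ≈ 23.800 * 0.457 ≈ 10.886
CI = 56.662 ± 1.96 * 10.886 → [35.326, 77.998]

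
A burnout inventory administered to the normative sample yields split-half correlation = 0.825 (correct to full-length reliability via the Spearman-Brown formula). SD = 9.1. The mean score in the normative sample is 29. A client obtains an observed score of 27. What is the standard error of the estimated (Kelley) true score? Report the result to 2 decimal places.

2.68

Spearman-Brown: r = 2(0.825) / (1 + 0.825) = 1.650 / 1.825 ≈ 0.904
SE_est = SD * √(r(1 − r)) = 9.100 * √0.087 ≈ 9.100 * 0.294 ≈ 2.679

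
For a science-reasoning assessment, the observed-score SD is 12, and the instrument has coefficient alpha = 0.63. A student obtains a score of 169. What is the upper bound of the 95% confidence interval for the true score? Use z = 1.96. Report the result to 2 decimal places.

SEM = 12.000·√(1 − 0.630) ≈ 7.299
1.96 · SEM ≈ 14.307
Upper bound: 169 + 14.307 = 183.307

183.31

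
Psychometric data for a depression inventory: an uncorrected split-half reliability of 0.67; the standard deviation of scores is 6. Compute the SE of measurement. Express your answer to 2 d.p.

2.67

r_full = 2·0.67 / (1 + 0.67) ≈ 0.8024
SEM = 6.0000 * √(1 − 0.8024) = 6.0000 * √0.1976 ≈ 6.0000 * 0.4445 ≈ 2.6672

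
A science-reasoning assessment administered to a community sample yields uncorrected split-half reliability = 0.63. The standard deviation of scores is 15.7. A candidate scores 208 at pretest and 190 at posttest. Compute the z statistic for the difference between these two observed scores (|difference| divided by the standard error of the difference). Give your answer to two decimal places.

Spearman-Brown: r = 2(0.63) / (1 + 0.63) = 1.260 / 1.630 ≃ 0.773
SEM = 15.700 * √(1 − 0.773) = 15.700 * √0.227 ≃ 15.700 * 0.476 ≃ 7.480
SE_diff = √2 * SEM ≃ 10.578
z = |208 − 190| / 10.578 = 18 / 10.578 ≃ 1.702

1.70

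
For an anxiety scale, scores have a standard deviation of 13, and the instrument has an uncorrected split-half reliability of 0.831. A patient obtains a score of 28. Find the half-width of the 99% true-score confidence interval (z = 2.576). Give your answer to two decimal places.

r_full = 2·0.831 / (1 + 0.831) ≈ 0.908
SEM = 13.000 · √(1 − 0.908) = 13.000 · √0.092 ≈ 13.000 · 0.304 ≈ 3.950
Margin = 2.576 · 3.950 ≈ 10.174

10.17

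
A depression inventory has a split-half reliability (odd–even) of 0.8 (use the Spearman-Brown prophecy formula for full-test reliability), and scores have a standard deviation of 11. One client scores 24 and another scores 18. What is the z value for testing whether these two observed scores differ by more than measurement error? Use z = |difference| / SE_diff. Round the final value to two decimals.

Full-length reliability (Spearman-Brown) = 2(0.8)/(1+0.8) ≈ 0.889
The standard error of measurement is 11.000*√(1 − 0.889) ≈ 11.000*0.333 ≈ 3.667.
Standard error of the difference = 3.667·√2 ≈ 5.185
z = |24 − 18| / 5.185 = 6 / 5.185 ≈ 1.157

1.16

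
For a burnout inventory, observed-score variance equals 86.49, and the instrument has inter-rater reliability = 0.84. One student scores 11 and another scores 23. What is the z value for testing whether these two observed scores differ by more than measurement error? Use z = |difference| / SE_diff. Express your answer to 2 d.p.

2.28

σ = 86.49^(1/2) = 9.300
SEM = 9.300 × √(1 − 0.840) = 9.300 × √0.160 ≈ 9.300 × 0.400 ≈ 3.720
SE_diff = SEM × √2 ≈ 3.720 × 1.414 ≈ 5.261
z = 12 / 5.261 ≈ 2.281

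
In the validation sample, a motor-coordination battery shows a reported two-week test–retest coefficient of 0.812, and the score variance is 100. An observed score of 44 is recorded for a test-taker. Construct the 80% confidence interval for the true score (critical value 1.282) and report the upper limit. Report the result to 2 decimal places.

SD = √100 = 10.000
SEM = 10.000 × √(1 − 0.812) = 10.000 × √0.188 ≈ 10.000 × 0.434 ≈ 4.336
Margin = 1.282 × 4.336 ≈ 5.559
Upper limit = 44 + 5.559 ≈ 49.559

49.56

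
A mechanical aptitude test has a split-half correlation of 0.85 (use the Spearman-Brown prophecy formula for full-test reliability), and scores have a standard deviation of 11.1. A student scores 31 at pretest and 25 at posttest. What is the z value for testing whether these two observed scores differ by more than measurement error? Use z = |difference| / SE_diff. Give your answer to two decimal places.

1.34

Full-length reliability (Spearman-Brown) = 2(0.85)/(1+0.85) ≈ 0.91892
SEM = 11.10000 · √(1 − 0.91892) = 11.10000 · √0.08108 ≈ 11.10000 · 0.28475 ≈ 3.16070
SE_diff = SEM · √2 ≈ 3.16070 · 1.41421 ≈ 4.46990
z = |31 − 25| / 4.46990 = 6 / 4.46990 ≈ 1.34231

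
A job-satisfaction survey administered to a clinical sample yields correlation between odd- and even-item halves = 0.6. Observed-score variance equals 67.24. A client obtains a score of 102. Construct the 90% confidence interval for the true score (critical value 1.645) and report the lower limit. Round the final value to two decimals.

95.26

SD = √67.24 ≃ 8.200
Spearman-Brown: r = 2(0.6) / (1 + 0.6) = 1.200 / 1.600 ≃ 0.750
The standard error of measurement is 8.200×√(1 − 0.750) ≃ 8.200×0.500 ≃ 4.100.
1.645 × SEM ≃ 6.745
Lower bound: 102 − 6.745 = 95.255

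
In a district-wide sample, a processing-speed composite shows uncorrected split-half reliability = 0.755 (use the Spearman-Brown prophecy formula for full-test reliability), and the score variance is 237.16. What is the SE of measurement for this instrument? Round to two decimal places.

SD = √237.16 ≈ 15.40000
Full-length reliability (Spearman-Brown) = 2(0.755)/(1+0.755) ≈ 0.86040
SEM = 15.40000*√(1 − 0.86040) ≈ 5.75394

5.75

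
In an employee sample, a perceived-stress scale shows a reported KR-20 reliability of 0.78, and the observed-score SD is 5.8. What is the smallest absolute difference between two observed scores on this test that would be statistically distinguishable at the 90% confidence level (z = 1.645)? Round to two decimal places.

The standard error of measurement is 5.80000*√(1 − 0.78000) ≈ 5.80000*0.46904 ≈ 2.72044.
Standard error of the difference = 2.72044·√2 ≈ 3.84728
Minimum reliable difference = 1.645 * SE_diff ≈ 1.645 * 3.84728 ≈ 6.32878

6.33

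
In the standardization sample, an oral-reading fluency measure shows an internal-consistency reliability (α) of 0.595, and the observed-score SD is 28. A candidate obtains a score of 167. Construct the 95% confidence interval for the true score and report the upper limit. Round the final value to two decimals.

SEM = 28.0000 · √(1 − 0.5950) = 28.0000 · √0.4050 ≈ 28.0000 · 0.6364 ≈ 17.8191
1.96 · SEM ≈ 34.9254
Upper bound: 167 + 34.9254 = 201.9254

201.93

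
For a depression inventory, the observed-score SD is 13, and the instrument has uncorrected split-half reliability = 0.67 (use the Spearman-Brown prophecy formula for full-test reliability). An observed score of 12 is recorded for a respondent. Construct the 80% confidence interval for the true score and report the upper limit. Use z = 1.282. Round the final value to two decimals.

19.41

r_full = 2·0.67 / (1 + 0.67) ≈ 0.8024
SEM = 13.0000 × √(1 − 0.8024) = 13.0000 × √0.1976 ≈ 13.0000 × 0.4445 ≈ 5.7789
Half-width = 1.282×5.7789 ≈ 7.4085
Upper bound: 12 + 7.4085 = 19.4085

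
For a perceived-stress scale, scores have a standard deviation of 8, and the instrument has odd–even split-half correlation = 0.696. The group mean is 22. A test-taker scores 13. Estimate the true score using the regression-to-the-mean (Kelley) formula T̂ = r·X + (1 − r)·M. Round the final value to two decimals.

14.61

r_full = 2·0.696 / (1 + 0.696) ≈ 0.821
T̂ = 0.821(13) + 0.179(22) ≈ 14.613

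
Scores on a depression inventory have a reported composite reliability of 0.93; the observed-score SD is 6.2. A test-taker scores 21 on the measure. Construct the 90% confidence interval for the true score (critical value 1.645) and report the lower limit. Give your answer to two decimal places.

SEM = 6.2000 · √(1 − 0.9300) = 6.2000 · √0.0700 ≃ 6.2000 · 0.2646 ≃ 1.6404
Margin = 1.645 · 1.6404 ≃ 2.6984
Lower limit = 21 − 2.6984 ≃ 18.3016

18.30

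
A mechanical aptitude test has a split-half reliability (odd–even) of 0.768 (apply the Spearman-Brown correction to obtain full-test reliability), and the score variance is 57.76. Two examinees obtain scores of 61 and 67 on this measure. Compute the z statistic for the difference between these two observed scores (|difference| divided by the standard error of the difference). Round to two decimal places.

1.54

SD = √57.76 ≈ 7.60000
r_full = 2·0.768 / (1 + 0.768) ≈ 0.86878
The standard error of measurement is 7.60000*√(1 − 0.86878) ≈ 7.60000*0.36225 ≈ 2.75306.
SE_diff = √2 * SEM ≈ 3.89342
z = |61 − 67| / 3.89342 = 6 / 3.89342 ≈ 1.54106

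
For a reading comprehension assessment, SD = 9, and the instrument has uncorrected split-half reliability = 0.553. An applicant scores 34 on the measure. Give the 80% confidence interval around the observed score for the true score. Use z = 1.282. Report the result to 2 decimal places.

Full-length reliability (Spearman-Brown) = 2(0.553)/(1+0.553) ≈ 0.712
SEM = 9.000 · √(1 − 0.712) = 9.000 · √0.288 ≈ 9.000 · 0.536 ≈ 4.828
1.282 · SEM ≈ 6.190
Interval: (27.810, 40.190)

[27.81, 40.19]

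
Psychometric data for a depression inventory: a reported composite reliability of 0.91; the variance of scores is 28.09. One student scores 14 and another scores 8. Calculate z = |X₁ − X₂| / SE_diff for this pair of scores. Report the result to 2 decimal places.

SD = √28.09 = 5.300
The standard error of measurement is 5.300×√(1 − 0.910) ≃ 5.300×0.300 ≃ 1.590.
SE_diff = SEM × √2 ≃ 1.590 × 1.414 ≃ 2.249
z = |14 − 8| / 2.249 = 6 / 2.249 ≃ 2.668

2.67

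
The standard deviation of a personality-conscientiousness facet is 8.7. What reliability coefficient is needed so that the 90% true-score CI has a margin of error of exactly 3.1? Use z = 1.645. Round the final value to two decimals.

0.95

SEM needed = half-width / z = 3.1/1.645 ≈ 1.88450
Required reliability = 1 − (SEM/SD)² = 1 − 0.04692 ≈ 0.95308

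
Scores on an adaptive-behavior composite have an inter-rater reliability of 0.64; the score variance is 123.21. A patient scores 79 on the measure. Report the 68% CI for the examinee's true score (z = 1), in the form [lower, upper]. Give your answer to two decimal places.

[72.34, 85.66]

SD = √123.21 = 11.100
SEM = 11.100 * √(1 − 0.640) = 11.100 * √0.360 ≃ 11.100 * 0.600 ≃ 6.660
Half-width = 1*6.660 ≃ 6.660
68% CI: 79 ± 6.660 = [72.340, 85.660]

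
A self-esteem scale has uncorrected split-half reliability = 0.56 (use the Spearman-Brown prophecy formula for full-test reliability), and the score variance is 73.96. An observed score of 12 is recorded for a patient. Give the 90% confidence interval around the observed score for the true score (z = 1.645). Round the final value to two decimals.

SD = √73.96 ≈ 8.600
r_full = 2·0.56 / (1 + 0.56) ≈ 0.718
SEM = 8.600*√(1 − 0.718) ≈ 4.567
Half-width = 1.645*4.567 ≈ 7.513
Interval: (4.487, 19.513)

[4.49, 19.51]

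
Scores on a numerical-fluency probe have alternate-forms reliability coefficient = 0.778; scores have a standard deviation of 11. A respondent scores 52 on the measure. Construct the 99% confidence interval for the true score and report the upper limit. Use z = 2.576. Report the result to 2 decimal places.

SEM = 11.000 · √(1 − 0.778) = 11.000 · √0.222 ≃ 11.000 · 0.471 ≃ 5.183
2.576 · SEM ≃ 13.351
Upper limit = 52 + 13.351 ≃ 65.351

65.35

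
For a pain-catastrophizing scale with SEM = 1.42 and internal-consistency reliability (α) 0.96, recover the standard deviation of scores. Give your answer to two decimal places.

7.10

σ = SEM·(1 − r)^(−1/2) ≃ 1.42×5.000 ≃ 7.100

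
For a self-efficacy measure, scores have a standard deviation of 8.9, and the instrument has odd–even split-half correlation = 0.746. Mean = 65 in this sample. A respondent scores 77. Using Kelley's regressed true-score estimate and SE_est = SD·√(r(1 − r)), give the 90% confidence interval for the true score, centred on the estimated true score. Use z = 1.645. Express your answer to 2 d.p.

[70.09, 80.42]

r_full = 2·0.746 / (1 + 0.746) ≈ 0.855
T̂ = 0.855(77) + 0.145(65) ≈ 75.254
SE_est = SD × √(r(1 − r)) = 8.900 × √0.124 ≈ 8.900 × 0.353 ≈ 3.138
90% CI: 75.254 ± 5.162 ≈ (70.092, 80.416)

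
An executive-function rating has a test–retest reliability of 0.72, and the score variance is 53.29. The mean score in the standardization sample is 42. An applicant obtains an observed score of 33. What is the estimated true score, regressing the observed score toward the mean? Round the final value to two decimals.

Estimated true score = 0.720*33 + (1 − 0.720)*42 ≈ 35.520

35.52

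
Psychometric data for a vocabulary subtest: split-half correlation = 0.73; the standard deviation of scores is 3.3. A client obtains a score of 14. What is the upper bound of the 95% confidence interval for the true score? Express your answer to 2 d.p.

r_full = 2·0.73 / (1 + 0.73) ≈ 0.844
SEM = 3.300 × √(1 − 0.844) = 3.300 × √0.156 ≈ 3.300 × 0.395 ≈ 1.304
Margin = 1.96 × 1.304 ≈ 2.555
Upper limit = 14 + 2.555 ≈ 16.555

16.56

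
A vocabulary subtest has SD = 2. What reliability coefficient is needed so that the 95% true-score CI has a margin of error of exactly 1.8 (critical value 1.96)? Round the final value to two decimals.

Required SEM = 1.8 / 1.96 ≃ 0.918
r = 1 − (0.918/2)² ≃ 1 − 0.211 ≃ 0.789

0.79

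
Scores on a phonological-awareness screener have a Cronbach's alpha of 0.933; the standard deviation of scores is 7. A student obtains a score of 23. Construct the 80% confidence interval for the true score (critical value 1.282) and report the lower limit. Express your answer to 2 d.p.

20.68

SEM = 7.000 * √(1 − 0.933) = 7.000 * √0.067 ≃ 7.000 * 0.259 ≃ 1.812
Margin = 1.282 * 1.812 ≃ 2.323
Lower limit = 23 − 2.323 ≃ 20.677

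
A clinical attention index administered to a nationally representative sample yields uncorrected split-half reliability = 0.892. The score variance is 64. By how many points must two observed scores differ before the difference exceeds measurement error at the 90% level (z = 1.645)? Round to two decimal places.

SD = √64 = 8.0000
Full-length reliability (Spearman-Brown) = 2(0.892)/(1+0.892) ≈ 0.9429
SEM = 8.0000 × √(1 − 0.9429) = 8.0000 × √0.0571 ≈ 8.0000 × 0.2389 ≈ 1.9114
Standard error of the difference = 1.9114·√2 ≈ 2.7031
Smallest detectable difference = 1.645×2.7031 ≈ 4.4465

4.45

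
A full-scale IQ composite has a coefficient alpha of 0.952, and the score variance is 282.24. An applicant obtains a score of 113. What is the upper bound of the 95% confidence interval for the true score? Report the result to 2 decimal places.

σ = 282.24^(1/2) = 16.8000
SEM = 16.8000*√(1 − 0.9520) ≈ 3.6807
Half-width = 1.96*3.6807 ≈ 7.2142
Upper bound: 113 + 7.2142 = 120.2142

120.21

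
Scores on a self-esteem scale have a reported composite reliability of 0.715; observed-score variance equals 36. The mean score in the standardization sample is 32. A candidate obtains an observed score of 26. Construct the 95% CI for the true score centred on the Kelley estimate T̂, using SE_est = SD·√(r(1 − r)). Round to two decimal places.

SD = √36 = 6.000
T̂ = r·X + (1 − r)·M = 0.715·26 + 0.285·32 = 18.590 + 9.120 ≈ 27.710
SE_est = SD · √(r(1 − r)) = 6.000 · √0.204 ≈ 6.000 · 0.451 ≈ 2.708
CI = 27.710 ± 1.96 · 2.708 → [22.401, 33.019]

[22.40, 33.02]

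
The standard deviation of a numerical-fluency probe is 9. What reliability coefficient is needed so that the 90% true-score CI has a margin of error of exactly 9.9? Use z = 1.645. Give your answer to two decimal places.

Required SEM = 9.9 / 1.645 ≈ 6.0182
r = 1 − (SEM / SD)² = 1 − (6.0182 / 9)² ≈ 1 − 0.4472 ≈ 0.5528

0.55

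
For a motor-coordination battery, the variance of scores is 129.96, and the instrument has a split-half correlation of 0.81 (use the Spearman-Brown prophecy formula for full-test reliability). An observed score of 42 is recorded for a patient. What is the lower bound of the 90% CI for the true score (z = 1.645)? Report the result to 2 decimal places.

σ = 129.96^(1/2) = 11.40000
Spearman-Brown: r = 2(0.81) / (1 + 0.81) = 1.62000 / 1.81000 ≈ 0.89503
The standard error of measurement is 11.40000×√(1 − 0.89503) ≈ 11.40000×0.32399 ≈ 3.69354.
1.645 × SEM ≈ 6.07587
Lower limit = 42 − 6.07587 ≈ 35.92413

35.92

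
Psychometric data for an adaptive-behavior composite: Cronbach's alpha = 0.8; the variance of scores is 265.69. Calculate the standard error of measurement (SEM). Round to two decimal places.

SD = √265.69 ≈ 16.3000
SEM = 16.3000 * √(1 − 0.8000) = 16.3000 * √0.2000 ≈ 16.3000 * 0.4472 ≈ 7.2896

7.29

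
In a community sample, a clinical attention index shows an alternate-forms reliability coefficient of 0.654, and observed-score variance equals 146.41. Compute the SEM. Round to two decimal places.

7.12

SD = √146.41 = 12.100
SEM = 12.100*√(1 − 0.654) ≃ 7.117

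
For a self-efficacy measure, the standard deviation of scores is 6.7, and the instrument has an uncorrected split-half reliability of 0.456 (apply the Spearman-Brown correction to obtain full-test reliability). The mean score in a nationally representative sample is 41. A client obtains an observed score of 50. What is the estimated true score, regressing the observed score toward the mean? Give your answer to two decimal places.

46.64

Full-length reliability (Spearman-Brown) = 2(0.456)/(1+0.456) ≃ 0.6264
Estimated true score = 0.6264×50 + (1 − 0.6264)×41 ≃ 46.6374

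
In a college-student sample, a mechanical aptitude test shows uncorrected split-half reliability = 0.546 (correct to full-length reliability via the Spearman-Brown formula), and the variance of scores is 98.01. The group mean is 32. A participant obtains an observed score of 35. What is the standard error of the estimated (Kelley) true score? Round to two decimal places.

SD = √98.01 = 9.900
Full-length reliability (Spearman-Brown) = 2(0.546)/(1+0.546) ≃ 0.706
SE_est = SD × √(r(1 − r)) = 9.900 × √0.207 ≃ 9.900 × 0.455 ≃ 4.509

4.51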